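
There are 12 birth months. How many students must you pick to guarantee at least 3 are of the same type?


Pigeonhole: to guarantee k in one of n categories, need (k-1)×n + 1.
k = 3, n = 12
Minimum = (3-1) × 12 + 1 = 2 × 12 + 1

25


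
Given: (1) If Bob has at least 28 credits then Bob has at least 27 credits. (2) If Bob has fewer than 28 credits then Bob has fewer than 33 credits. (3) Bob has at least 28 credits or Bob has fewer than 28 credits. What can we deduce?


Constructive dilemma: (P → Q) ∧ (R → S), P ∨ R ⊢ Q ∨ S
Premise 1: Bob has at least 28 credits → Bob has at least 27 credits
Premise 2: Bob has fewer than 28 credits → Bob has fewer than 33 credits
Premise 3: Bob has at least 28 credits ∨ Bob has fewer than 28 credits
Case 1: Assuming Bob has at least 28 credits, then by Premise 1, Bob has at least 27 credits.
Case 2: Assuming Bob has fewer than 28 credits, then by Premise 2, Bob has fewer than 33 credits.
Since one of Bob has at least 28 credits or Bob has fewer than 28 credits must hold, we get Bob has at least 27 credits or Bob has fewer than 33 credits.

Bob has at least 27 credits or Bob has fewer than 33 credits.


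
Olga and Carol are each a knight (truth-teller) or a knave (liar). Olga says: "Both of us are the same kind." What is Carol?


Olga says: "Both of us are the same kind."
Case 1: Olga is a Knight (truth-teller)
  Statement is true → they ARE the same → Carol is also a Knight
Case 2: Olga is a Knave (liar)
  Statement is false → they are NOT the same → Carol is a Knight
In both cases, Carol is a Knight.

Knight


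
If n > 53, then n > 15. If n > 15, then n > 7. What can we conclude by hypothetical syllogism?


Hypothetical syllogism: P → Q, Q → R ⊢ P → R
Premise 1: n > 53 → n > 15
Premise 2: n > 15 → n > 7
Chain the implications: the middle term (n > 15) links the two.
Conclusion: If n > 53, then n > 7.

If n > 53, then n > 7.


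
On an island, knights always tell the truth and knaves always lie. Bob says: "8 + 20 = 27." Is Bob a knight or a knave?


Statement: "8 + 20 = 27."
Actual: 8 + 20 = 28
Claimed: 27
Statement is FALSE → Bob lies → Knave

Knave


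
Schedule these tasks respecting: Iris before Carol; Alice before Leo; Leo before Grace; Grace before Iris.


Constraints: Iris before Carol; Alice before Leo; Leo before Grace; Grace before Iris
Method: repeatedly schedule the remaining task that has no remaining task required before it.
  Step 1: remaining {Leo, Carol, Iris, Grace, Alice}; every task except Alice still has a predecessor pending → schedule Alice.
  Step 2: remaining {Leo, Carol, Iris, Grace}; every task except Leo still has a predecessor pending → schedule Leo.
  Step 3: remaining {Carol, Iris, Grace}; every task except Grace still has a predecessor pending → schedule Grace.
  Step 4: remaining {Carol, Iris}; every task except Iris still has a predecessor pending → schedule Iris.
  Step 5: only Carol remains → schedule Carol.
Resulting order:

Alice → Leo → Grace → Iris → Carol


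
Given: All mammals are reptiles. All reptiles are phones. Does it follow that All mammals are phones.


Premise 1: All mammals are reptiles.
Premise 2: All reptiles are phones.
Conclusion: All mammals are phones.
Barbara syllogism (AAA-1): All A are B, All B are C → All A are C.
Middle term (reptiles) distributed in premise 2.

Valid


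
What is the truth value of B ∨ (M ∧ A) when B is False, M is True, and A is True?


B = False, M = True, A = True
Step 1: M ∧ A = True AND True = True
Step 2: B ∨ True = False OR True = True
AND evaluated first (higher precedence); then OR applied.

True


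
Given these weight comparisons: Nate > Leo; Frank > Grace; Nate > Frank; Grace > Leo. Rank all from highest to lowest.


Constraints: Nate > Leo; Frank > Grace; Nate > Frank; Grace > Leo
Method: at each step, the next-highest is the one remaining person who never appears on the smaller side of a constraint between remaining people.
  Step 1: remaining {Nate, Leo, Grace, Frank}; on the smaller side: {Leo, Grace, Frank} → Nate is next (Nate > Leo; Nate > Frank).
  Step 2: remaining {Leo, Grace, Frank}; on the smaller side: {Leo, Grace} → Frank is next (Frank > Grace).
  Step 3: remaining {Leo, Grace}; on the smaller side: {Leo} → Grace is next (Grace > Leo).
  Step 4: only Leo remains → lowest.
Final ranking (highest to lowest):

Nate > Frank > Grace > Leo


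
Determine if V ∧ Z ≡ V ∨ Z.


Expression 1: V ∧ Z
Expression 2: V ∨ Z
Truth table (V Z | Expr1 Expr2):
  T T |   T     T
  T F |   F     T   ← differ
  F T |   F     T   ← differ
  F F |   F     F
Counterexample: V=T, Z=F gives Expr1 = F but Expr2 = T, so the expressions are NOT logically equivalent.

No


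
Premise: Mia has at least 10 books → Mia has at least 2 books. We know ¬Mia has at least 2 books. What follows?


Modus tollens: P → Q, ¬Q ⊢ ¬P
P: Mia has at least 10 books
Q: Mia has at least 2 books
We have P → Q and Q is false.
By modus tollens, P must be false.

It is not the case that Mia has at least 10 books


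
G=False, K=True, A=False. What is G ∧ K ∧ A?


G = False, K = True, A = False
Expression: G ∧ K ∧ A
Step 1: G ∧ K = False AND True = False
Step 2: (False) ∧ A = False AND False = False

False


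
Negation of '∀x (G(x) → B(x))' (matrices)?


Original: ∀x (G(x) → B(x))
Rule: ¬∀→∃, ¬∃→∀, negate predicate.
Negation: ∃x (G(x) ∧ ¬B(x))

∃x (G(x) ∧ ¬B(x))


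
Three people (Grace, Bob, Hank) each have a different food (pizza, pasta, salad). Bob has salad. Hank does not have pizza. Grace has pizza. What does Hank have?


From clues:
  Bob → salad
  Grace → pizza
By elimination, Hank gets the remaining.

pasta


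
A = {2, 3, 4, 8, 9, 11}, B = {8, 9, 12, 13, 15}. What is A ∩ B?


A = {2, 3, 4, 8, 9, 11}
B = {8, 9, 12, 13, 15}
Operation: intersection
Elements in both: 8, 9

{8, 9}


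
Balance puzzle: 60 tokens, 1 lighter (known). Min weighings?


Each weighing has 3 outcomes (left heavy / balance / right heavy), so k weighings distinguish at most 3^k cases; splitting into three near-equal groups achieves this.
Need 3^k ≥ 60: 3^3 = 27 < 60 ≤ 3^4 = 81
k = ⌈log₃(60)⌉ = 4

4


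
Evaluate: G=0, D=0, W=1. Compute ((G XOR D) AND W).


G XOR D = 0^0 = 0
0 AND 1 = 0

0


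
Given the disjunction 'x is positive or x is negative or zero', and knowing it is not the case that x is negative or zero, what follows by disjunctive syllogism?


Disjunctive syllogism: P ∨ Q, ¬P ⊢ Q
Disjunction: x is positive ∨ x is negative or zero
We know it is not the case that x is negative or zero.
By disjunctive syllogism, the other disjunct must be true.

x is positive


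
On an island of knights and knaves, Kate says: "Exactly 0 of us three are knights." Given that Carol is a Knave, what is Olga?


Kate claims exactly 0 knights among Kate, Carol, Olga.
Given: Carol is a Knave.

Case 1: Kate is a Knight (tells truth)
  Then exactly 0 of the three are knights.
  Counting Kate, Carol: 1 knight(s) so far. Need -1 more → impossible.
Case 2: Kate is a Knave (lies)
  Then the count is NOT 0.
  If Olga = Knave, count = 0 = 0 → claim would be true, contradicts lie.
  If Olga = Knight, count = 1 ≠ 0 → lie confirmed ✓

Olga is a Knight.

Knight


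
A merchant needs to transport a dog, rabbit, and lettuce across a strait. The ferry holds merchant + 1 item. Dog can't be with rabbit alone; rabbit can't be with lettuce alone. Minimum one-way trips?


1. merchant+rabbit → 2. merchant ← 3. merchant+dog → 4. merchant+rabbit ← 5. merchant+lettuce → 6. merchant ← 7. merchant+rabbit →
Minimum trips = 7

7


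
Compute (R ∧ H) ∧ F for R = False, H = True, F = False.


R = False, H = True, F = False
Step 1: R ∧ H = False AND True = False
Step 2: False ∧ F = False AND False = False
AND is true only when ALL operands are true.

False


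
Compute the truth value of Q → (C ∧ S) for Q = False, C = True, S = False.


Q = False, C = True, S = False
Step 1: C ∧ S = True AND False = False
Step 2: Q → (False): false only when Q=True and consequent=False.
Result: True

True


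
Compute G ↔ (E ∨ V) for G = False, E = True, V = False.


G = False, E = True, V = False
Step 1: E ∨ V = True OR False = True
Step 2: G ↔ (True): true when both sides have same truth value.
Result: False ↔ True = False

False


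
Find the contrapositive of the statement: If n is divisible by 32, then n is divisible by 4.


Original: If n is divisible by 32, then n is divisible by 4
Contrapositive: If ¬Q, then ¬P
Negate Q: not (n is divisible by 4)
Negate P: not (n is divisible by 32)

If not (n is divisible by 4), then not (n is divisible by 32).


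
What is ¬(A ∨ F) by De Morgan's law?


De Morgan's law: ¬(P ∨ Q) ≡ ¬P ∧ ¬Q
¬(A ∨ F) = ¬A ∧ ¬F

¬A ∧ ¬F


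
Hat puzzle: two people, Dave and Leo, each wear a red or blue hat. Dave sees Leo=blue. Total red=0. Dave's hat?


Total red = 0, Leo = blue
Red accounted for: 0
Remaining for Dave: 0
Dave's hat is blue.

blue


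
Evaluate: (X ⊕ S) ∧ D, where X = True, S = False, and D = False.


X = True, S = False, D = False
Step 1: X ⊕ S = True XOR False = True
Step 2: True ∧ D = True AND False = False
XOR true when exactly one of X,S is true; then AND with D.

False


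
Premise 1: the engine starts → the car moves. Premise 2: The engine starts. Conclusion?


Modus ponens: P → Q, P ⊢ Q
P: the engine starts
Q: the car moves
We have P → Q and P is true.
By modus ponens, Q must be true.

The car moves


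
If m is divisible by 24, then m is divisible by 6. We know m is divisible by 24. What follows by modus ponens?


Modus ponens: P → Q, P ⊢ Q
P: m is divisible by 24
Q: m is divisible by 6
We have P → Q and P is true.
By modus ponens, Q must be true.

m is divisible by 6


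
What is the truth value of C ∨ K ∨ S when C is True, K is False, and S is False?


C = True, K = False, S = False
Step 1: C ∨ K = True OR False = True
Step 2: True ∨ S = True OR False = True
OR is true when at least one operand is true.

True


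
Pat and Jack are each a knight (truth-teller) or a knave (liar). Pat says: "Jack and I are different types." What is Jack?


Pat says: "Jack and I are different types."
Case 1: Pat is a Knight (truth-teller)
  Statement is true → they ARE different → Jack is a Knave
Case 2: Pat is a Knave (liar)
  Statement is false → they are NOT different → Jack is a Knave
In both cases, Jack is a Knave.

Knave


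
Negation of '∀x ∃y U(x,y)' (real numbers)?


Original: ∀x ∃y U(x,y)
Rule: ¬∀→∃, ¬∃→∀, negate predicate.
Negation: ∃x ∀y ¬U(x,y)

∃x ∀y ¬U(x,y)


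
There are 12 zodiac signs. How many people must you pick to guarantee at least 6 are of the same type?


Pigeonhole: to guarantee k in one of n categories, need (k-1)×n + 1.
k = 6, n = 12
Minimum = (6-1) × 12 + 1 = 5 × 12 + 1

61


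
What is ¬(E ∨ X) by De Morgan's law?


De Morgan's law: ¬(P ∨ Q) ≡ ¬P ∧ ¬Q
¬(E ∨ X) = ¬E ∧ ¬X

¬E ∧ ¬X


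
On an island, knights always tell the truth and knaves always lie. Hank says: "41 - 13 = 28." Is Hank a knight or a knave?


Statement: "41 - 13 = 28."
Actual: 41 - 13 = 28
Claimed: 28
Statement is TRUE → Hank tells the truth → Knight

Knight


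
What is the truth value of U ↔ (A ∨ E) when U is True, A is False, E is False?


U = True, A = False, E = False
Step 1: A ∨ E = False OR False = False
Step 2: U ↔ (False): true when both sides have same truth value.
Result: True ↔ False = False

False


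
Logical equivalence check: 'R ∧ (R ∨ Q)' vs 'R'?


Expression 1: R ∧ (R ∨ Q)
Expression 2: R
Truth table (R Q | Expr1 Expr2):
  T T |   T     T
  T F |   T     T
  F T |   F     F
  F F |   F     F
All 4 rows agree, so the expressions are logically equivalent.

Yes


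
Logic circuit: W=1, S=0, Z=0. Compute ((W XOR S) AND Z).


W XOR S = 1^0 = 1
1 AND 0 = 0

0


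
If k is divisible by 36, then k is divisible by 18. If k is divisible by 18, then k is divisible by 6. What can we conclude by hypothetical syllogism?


Hypothetical syllogism: P → Q, Q → R ⊢ P → R
Premise 1: k is divisible by 36 → k is divisible by 18
Premise 2: k is divisible by 18 → k is divisible by 6
Chain the implications: the middle term (k is divisible by 18) links the two.
Conclusion: If k is divisible by 36, then k is divisible by 6.

If k is divisible by 36, then k is divisible by 6.


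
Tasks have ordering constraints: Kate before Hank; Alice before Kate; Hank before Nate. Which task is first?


Constraints: Kate before Hank; Alice before Kate; Hank before Nate
The first task can have nothing scheduled before it, so it must never appear on the right of a 'before'.
Tasks appearing after some 'before': Hank, Kate, Nate.
The only task not in that list is Alice → it is first.

Alice


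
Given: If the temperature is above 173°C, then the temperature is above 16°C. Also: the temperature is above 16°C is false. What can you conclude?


Modus tollens: P → Q, ¬Q ⊢ ¬P
P: the temperature is above 173°C
Q: the temperature is above 16°C
We have P → Q and Q is false.
By modus tollens, P must be false.

It is not the case that the temperature is above 173°C


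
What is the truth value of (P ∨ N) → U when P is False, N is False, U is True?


P = False, N = False, U = True
Step 1: P ∨ N = False OR False = False
Step 2: (False) → U: false only when antecedent=True and U=False.
Result: True

True


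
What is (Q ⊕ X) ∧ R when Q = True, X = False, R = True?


Q = True, X = False, R = True
Step 1: Q ⊕ X = True XOR False = True
Step 2: True ∧ R = True AND True = True
XOR true when exactly one of Q,X is true; then AND with R.

True


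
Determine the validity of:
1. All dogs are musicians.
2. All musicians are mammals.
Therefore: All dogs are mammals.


Premise 1: All dogs are musicians.
Premise 2: All musicians are mammals.
Conclusion: All dogs are mammals.
Barbara syllogism (AAA-1): All A are B, All B are C → All A are C.
Middle term (musicians) distributed in premise 2.

Valid


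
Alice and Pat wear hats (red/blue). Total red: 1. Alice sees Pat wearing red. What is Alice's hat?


Total red = 1, Pat = red
Red accounted for: 1
Remaining for Alice: 0
Alice's hat is blue.

blue


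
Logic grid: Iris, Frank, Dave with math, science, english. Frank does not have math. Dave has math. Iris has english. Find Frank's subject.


From clues:
  Dave → math
  Iris → english
By elimination, Frank gets the remaining.

science


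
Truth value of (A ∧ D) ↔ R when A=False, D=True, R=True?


A = False, D = True, R = True
Expression: (A ∧ D) ↔ R
Step 1: A ∧ D = False AND True = False
Step 2: (False) ↔ R = (False iff True) = False

False


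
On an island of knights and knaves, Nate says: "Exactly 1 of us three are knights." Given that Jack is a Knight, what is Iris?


Nate claims exactly 1 knights among Nate, Jack, Iris.
Given: Jack is a Knight.

Case 1: Nate is a Knight (tells truth)
  Then exactly 1 of the three are knights.
  Counting Nate, Jack: 2 knight(s) so far. Need -1 more → impossible.
Case 2: Nate is a Knave (lies)
  Then the count is NOT 1.
  If Iris = Knave, count = 1 = 1 → claim would be true, contradicts lie.
  If Iris = Knight, count = 2 ≠ 1 → lie confirmed ✓

Iris is a Knight.

Knight


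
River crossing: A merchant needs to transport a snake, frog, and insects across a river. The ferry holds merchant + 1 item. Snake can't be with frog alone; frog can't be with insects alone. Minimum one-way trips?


1. merchant+frog → 2. merchant ← 3. merchant+snake → 4. merchant+frog ← 5. merchant+insects → 6. merchant ← 7. merchant+frog →
Minimum trips = 7

7


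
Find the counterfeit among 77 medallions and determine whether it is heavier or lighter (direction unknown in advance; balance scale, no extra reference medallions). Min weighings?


Let n = 77. 154 possibilities (n medallions × lighter/heavier); each weighing has 3 outcomes.
Bound for k weighings: say the first weighing puts j medallions on each pan. If it tips, the 2j weighed medallions remain suspects (each with a known direction) and k-1 weighings give 3^(k-1) outcomes; 3^(k-1) is odd, so 2j ≤ 3^(k-1) - 1. If it balances, the n - 2j unweighed medallions remain with direction unknown: 2(n - 2j) ≤ 3^(k-1) - 1 by the same parity argument. Adding, n ≤ (3^(k-1) - 1) + (3^(k-1) - 1)/2 = (3^k - 3)/2, and the classical three-group strategy achieves this (3 medallions in 2 weighings, 12 in 3, 39 in 4, 120 in 5).
So we need the smallest k with (3^k - 3)/2 ≥ 77.
k = 4: (3^4 - 3)/2 = 39 < 77 ✗
k = 5: (3^5 - 3)/2 = 120 ≥ 77 ✓

5


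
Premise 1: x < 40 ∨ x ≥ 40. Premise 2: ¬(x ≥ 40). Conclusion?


Disjunctive syllogism: P ∨ Q, ¬P ⊢ Q
Disjunction: x < 40 ∨ x ≥ 40
We know it is not the case that x ≥ 40.
By disjunctive syllogism, the other disjunct must be true.

x < 40


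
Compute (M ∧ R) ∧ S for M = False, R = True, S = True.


M = False, R = True, S = True
Step 1: M ∧ R = False AND True = False
Step 2: False ∧ S = False AND True = False
AND is true only when ALL operands are true.

False


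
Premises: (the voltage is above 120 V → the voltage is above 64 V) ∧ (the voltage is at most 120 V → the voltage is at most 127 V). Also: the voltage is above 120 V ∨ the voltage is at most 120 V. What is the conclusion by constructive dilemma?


Constructive dilemma: (P → Q) ∧ (R → S), P ∨ R ⊢ Q ∨ S
Premise 1: the voltage is above 120 V → the voltage is above 64 V
Premise 2: the voltage is at most 120 V → the voltage is at most 127 V
Premise 3: the voltage is above 120 V ∨ the voltage is at most 120 V
Case 1: Assuming the voltage is above 120 V, then by Premise 1, the voltage is above 64 V.
Case 2: Assuming the voltage is at most 120 V, then by Premise 2, the voltage is at most 127 V.
Since one of the voltage is above 120 V or the voltage is at most 120 V must hold, we get the voltage is above 64 V or the voltage is at most 127 V.

The voltage is above 64 V or the voltage is at most 127 V.


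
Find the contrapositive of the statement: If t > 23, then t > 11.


Original: If t > 23, then t > 11
Contrapositive: If ¬Q, then ¬P
Negate Q: not (t > 11)
Negate P: not (t > 23)

If not (t > 11), then not (t > 23).


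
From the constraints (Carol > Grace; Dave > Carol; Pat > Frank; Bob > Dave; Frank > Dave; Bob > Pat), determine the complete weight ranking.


Constraints: Carol > Grace; Dave > Carol; Pat > Frank; Bob > Dave; Frank > Dave; Bob > Pat
Method: at each step, the next-highest is the one remaining person who never appears on the smaller side of a constraint between remaining people.
  Step 1: remaining {Frank, Dave, Grace, Carol, Pat, Bob}; on the smaller side: {Frank, Dave, Grace, Carol, Pat} → Bob is next (Bob > Dave; Bob > Pat).
  Step 2: remaining {Frank, Dave, Grace, Carol, Pat}; on the smaller side: {Frank, Dave, Grace, Carol} → Pat is next (Pat > Frank).
  Step 3: remaining {Frank, Dave, Grace, Carol}; on the smaller side: {Dave, Grace, Carol} → Frank is next (Frank > Dave).
  Step 4: remaining {Dave, Grace, Carol}; on the smaller side: {Grace, Carol} → Dave is next (Dave > Carol).
  Step 5: remaining {Grace, Carol}; on the smaller side: {Grace} → Carol is next (Carol > Grace).
  Step 6: only Grace remains → lowest.
Final ranking (highest to lowest):

Bob > Pat > Frank > Dave > Carol > Grace


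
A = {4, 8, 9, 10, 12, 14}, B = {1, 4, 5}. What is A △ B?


A = {4, 8, 9, 10, 12, 14}
B = {1, 4, 5}
Operation: symmetric difference
In A only: [8, 9, 10, 12, 14], in B only: [1, 5]

{1, 5, 8, 9, 10, 12, 14}


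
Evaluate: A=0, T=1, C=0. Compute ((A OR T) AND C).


A OR T = 0|1 = 1
1 AND 0 = 0

0


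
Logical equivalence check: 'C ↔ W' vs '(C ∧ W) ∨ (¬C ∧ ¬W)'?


Expression 1: C ↔ W
Expression 2: (C ∧ W) ∨ (¬C ∧ ¬W)
Truth table (C W | Expr1 Expr2):
  T T |   T     T
  T F |   F     F
  F T |   F     F
  F F |   T     T
All 4 rows agree, so the expressions are logically equivalent.

Yes


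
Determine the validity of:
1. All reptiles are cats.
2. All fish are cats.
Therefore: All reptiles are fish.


Premise 1: All reptiles are cats.
Premise 2: All fish are cats.
Conclusion: All reptiles are fish.
Fallacy: undistributed middle. cats is predicate in both.
Counterexample: reptiles and fish could be disjoint subsets of cats.

Invalid


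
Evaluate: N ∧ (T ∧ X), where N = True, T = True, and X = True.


N = True, T = True, X = True
Step 1: T ∧ X = True AND True = True
Step 2: N ∧ True = True AND True = True
AND is true only when ALL operands are true.

True


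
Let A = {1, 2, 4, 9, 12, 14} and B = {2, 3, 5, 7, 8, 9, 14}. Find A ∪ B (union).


A = {1, 2, 4, 9, 12, 14}
B = {2, 3, 5, 7, 8, 9, 14}
Operation: union
All elements combined: 1, 2, 3, 4, 5, 7, 8, 9, 12, 14

{1, 2, 3, 4, 5, 7, 8, 9, 12, 14}


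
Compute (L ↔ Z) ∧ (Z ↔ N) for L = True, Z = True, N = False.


L = True, Z = True, N = False
Step 1: L ↔ Z is true when L and Z have the same value. Result: True
Step 2: Z ↔ N is true when Z and N have the same value. Result: False
Step 3: True ∧ False = False

False


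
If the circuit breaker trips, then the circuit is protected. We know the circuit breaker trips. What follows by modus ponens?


Modus ponens: P → Q, P ⊢ Q
P: the circuit breaker trips
Q: the circuit is protected
We have P → Q and P is true.
By modus ponens, Q must be true.

The circuit is protected


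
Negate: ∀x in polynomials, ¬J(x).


Original: ∀x ¬J(x)
Rule: ¬∀→∃, ¬∃→∀, negate predicate.
Negation: ∃x J(x)

∃x J(x)


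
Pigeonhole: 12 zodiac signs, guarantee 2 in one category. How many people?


Pigeonhole: to guarantee k in one of n categories, need (k-1)×n + 1.
k = 2, n = 12
Minimum = (2-1) × 12 + 1 = 1 × 12 + 1

13


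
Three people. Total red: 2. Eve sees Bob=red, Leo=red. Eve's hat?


Total red = 2, seen red = 2
Own red = 2 - 2 = 0
Eve's hat is blue.

blue


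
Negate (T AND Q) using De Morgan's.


De Morgan's law: ¬(P ∧ Q) ≡ ¬P ∨ ¬Q
¬(T ∧ Q) = ¬T ∨ ¬Q

¬T ∨ ¬Q


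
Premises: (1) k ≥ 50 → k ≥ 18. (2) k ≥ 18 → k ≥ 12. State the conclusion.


Hypothetical syllogism: P → Q, Q → R ⊢ P → R
Premise 1: k ≥ 50 → k ≥ 18
Premise 2: k ≥ 18 → k ≥ 12
Chain the implications: the middle term (k ≥ 18) links the two.
Conclusion: If k ≥ 50, then k ≥ 12.

If k ≥ 50, then k ≥ 12.


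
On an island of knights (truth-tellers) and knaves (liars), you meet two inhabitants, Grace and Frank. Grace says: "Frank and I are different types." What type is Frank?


Grace says: "Frank and I are different types."
Case 1: Grace is a Knight (truth-teller)
  Statement is true → they ARE different → Frank is a Knave
Case 2: Grace is a Knave (liar)
  Statement is false → they are NOT different → Frank is a Knave
In both cases, Frank is a Knave.

Knave


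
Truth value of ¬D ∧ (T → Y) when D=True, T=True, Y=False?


D = True, T = True, Y = False
Expression: ¬D ∧ (T → Y)
Step 1: ¬D = NOT True = False
Step 2: T → Y = True → False (false only if T=True, Y=False) = False
Step 3: (False) ∧ (False) = False AND False = False

False


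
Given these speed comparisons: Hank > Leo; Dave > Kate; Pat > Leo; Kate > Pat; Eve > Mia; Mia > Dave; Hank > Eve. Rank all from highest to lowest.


Constraints: Hank > Leo; Dave > Kate; Pat > Leo; Kate > Pat; Eve > Mia; Mia > Dave; Hank > Eve
Method: at each step, the next-highest is the one remaining person who never appears on the smaller side of a constraint between remaining people.
  Step 1: remaining {Hank, Leo, Dave, Kate, Pat, Eve, Mia}; on the smaller side: {Leo, Dave, Kate, Pat, Eve, Mia} → Hank is next (Hank > Leo; Hank > Eve).
  Step 2: remaining {Leo, Dave, Kate, Pat, Eve, Mia}; on the smaller side: {Leo, Dave, Kate, Pat, Mia} → Eve is next (Eve > Mia).
  Step 3: remaining {Leo, Dave, Kate, Pat, Mia}; on the smaller side: {Leo, Dave, Kate, Pat} → Mia is next (Mia > Dave).
  Step 4: remaining {Leo, Dave, Kate, Pat}; on the smaller side: {Leo, Kate, Pat} → Dave is next (Dave > Kate).
  Step 5: remaining {Leo, Kate, Pat}; on the smaller side: {Leo, Pat} → Kate is next (Kate > Pat).
  Step 6: remaining {Leo, Pat}; on the smaller side: {Leo} → Pat is next (Pat > Leo).
  Step 7: only Leo remains → lowest.
Final ranking (highest to lowest):

Hank > Eve > Mia > Dave > Kate > Pat > Leo


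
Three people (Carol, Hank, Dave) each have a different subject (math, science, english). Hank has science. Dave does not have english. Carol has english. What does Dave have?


From clues:
  Hank → science
  Carol → english
By elimination, Dave gets the remaining.

math


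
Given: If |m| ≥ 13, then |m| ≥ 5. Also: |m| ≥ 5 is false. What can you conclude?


Modus tollens: P → Q, ¬Q ⊢ ¬P
P: |m| ≥ 13
Q: |m| ≥ 5
We have P → Q and Q is false.
By modus tollens, P must be false.

It is not the case that |m| ≥ 13


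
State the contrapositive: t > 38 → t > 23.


Original: If t > 38, then t > 23
Contrapositive: If ¬Q, then ¬P
Negate Q: not (t > 23)
Negate P: not (t > 38)

If not (t > 23), then not (t > 38).


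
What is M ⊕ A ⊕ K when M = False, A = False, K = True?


M = False, A = False, K = True
Step 1: M ⊕ A = False XOR False = False
Step 2: False ⊕ K = False XOR True = True
XOR is true when an odd number of operands are true.

True


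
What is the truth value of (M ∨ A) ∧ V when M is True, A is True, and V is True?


M = True, A = True, V = True
Step 1: M ∨ A = True OR True = True
Step 2: True ∧ V = True AND True = True
OR is true when at least one operand is true; AND requires both.

True


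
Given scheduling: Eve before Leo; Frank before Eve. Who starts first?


Constraints: Eve before Leo; Frank before Eve
The first task can have nothing scheduled before it, so it must never appear on the right of a 'before'.
Tasks appearing after some 'before': Leo, Eve.
The only task not in that list is Frank → it is first.

Frank


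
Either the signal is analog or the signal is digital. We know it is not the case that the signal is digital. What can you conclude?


Disjunctive syllogism: P ∨ Q, ¬P ⊢ Q
Disjunction: the signal is analog ∨ the signal is digital
We know it is not the case that the signal is digital.
By disjunctive syllogism, the other disjunct must be true.

The signal is analog


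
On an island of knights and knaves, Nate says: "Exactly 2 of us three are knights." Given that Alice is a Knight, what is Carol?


Nate claims exactly 2 knights among Nate, Alice, Carol.
Given: Alice is a Knight.

Case 1: Nate is a Knight (tells truth)
  Then exactly 2 of the three are knights.
  Counting Nate, Alice: 2 knight(s) so far. Need 0 more → Carol = Knave.
Case 2: Nate is a Knave (lies)
  Then the count is NOT 2.
  If Carol = Knight, count = 2 = 2 → claim would be true, contradicts lie.
  If Carol = Knave, count = 1 ≠ 2 → lie confirmed ✓

Carol is a Knave.

Knave


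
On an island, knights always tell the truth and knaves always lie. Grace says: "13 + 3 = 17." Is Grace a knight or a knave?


Statement: "13 + 3 = 17."
Actual: 13 + 3 = 16
Claimed: 17
Statement is FALSE → Grace lies → Knave

Knave


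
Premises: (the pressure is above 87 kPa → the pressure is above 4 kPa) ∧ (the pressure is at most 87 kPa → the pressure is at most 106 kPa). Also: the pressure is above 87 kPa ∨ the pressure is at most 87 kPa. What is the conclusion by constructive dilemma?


Constructive dilemma: (P → Q) ∧ (R → S), P ∨ R ⊢ Q ∨ S
Premise 1: the pressure is above 87 kPa → the pressure is above 4 kPa
Premise 2: the pressure is at most 87 kPa → the pressure is at most 106 kPa
Premise 3: the pressure is above 87 kPa ∨ the pressure is at most 87 kPa
Case 1: Assuming the pressure is above 87 kPa, then by Premise 1, the pressure is above 4 kPa.
Case 2: Assuming the pressure is at most 87 kPa, then by Premise 2, the pressure is at most 106 kPa.
Since one of the pressure is above 87 kPa or the pressure is at most 87 kPa must hold, we get the pressure is above 4 kPa or the pressure is at most 106 kPa.

The pressure is above 4 kPa or the pressure is at most 106 kPa.


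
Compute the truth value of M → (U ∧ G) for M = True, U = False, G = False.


M = True, U = False, G = False
Step 1: U ∧ G = False AND False = False
Step 2: M → (False): false only when M=True and consequent=False.
Result: False

False


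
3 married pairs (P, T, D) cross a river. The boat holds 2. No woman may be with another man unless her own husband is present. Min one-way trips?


Label couples P, T, D (H = husband, W = wife).
Counting alone: 6 people, the boat carries 2 and someone must bring it back, so each round trip nets at most +1 on the far side until the last crossing → at least 9 trips. The jealousy constraint makes 9 impossible; the shortest valid schedule has 11:
1. WP+WT →  (far: WP,WT; near: HP,HT,HD,WD)
2. WP ←       (far: WT; near: HP,HT,HD,WP,WD)
3. WP+WD →  (far: WP,WT,WD; near: HP,HT,HD)
4. WP ←       (far: WT,WD; near: HP,HT,HD,WP)
5. HT+HD →  (far: HT,WT,HD,WD; near: HP,WP)
6. HT+WT ←  (far: HD,WD; near: HP,WP,HT,WT)
7. HP+HT →  (far: HP,HT,HD,WD; near: WP,WT)
8. WD ←       (far: HP,HT,HD; near: WP,WT,WD)
9. WP+WT →  (far: HP,WP,HT,WT,HD; near: WD)
10. HD ←      (far: HP,WP,HT,WT; near: HD,WD)
11. HD+WD → (far: all six; near: empty)
In every state each wife is either with her husband or with no other man.
Minimum trips = 11

11


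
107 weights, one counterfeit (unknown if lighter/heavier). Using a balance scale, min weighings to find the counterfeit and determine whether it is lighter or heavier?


Let n = 107. 214 possibilities (n weights × lighter/heavier); each weighing has 3 outcomes.
Bound for k weighings: say the first weighing puts j weights on each pan. If it tips, the 2j weighed weights remain suspects (each with a known direction) and k-1 weighings give 3^(k-1) outcomes; 3^(k-1) is odd, so 2j ≤ 3^(k-1) - 1. If it balances, the n - 2j unweighed weights remain with direction unknown: 2(n - 2j) ≤ 3^(k-1) - 1 by the same parity argument. Adding, n ≤ (3^(k-1) - 1) + (3^(k-1) - 1)/2 = (3^k - 3)/2, and the classical three-group strategy achieves this (3 weights in 2 weighings, 12 in 3, 39 in 4, 120 in 5).
So we need the smallest k with (3^k - 3)/2 ≥ 107.
k = 4: (3^4 - 3)/2 = 39 < 107 ✗
k = 5: (3^5 - 3)/2 = 120 ≥ 107 ✓

5


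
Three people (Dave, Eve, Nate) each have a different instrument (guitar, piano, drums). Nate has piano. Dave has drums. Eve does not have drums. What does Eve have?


From clues:
  Nate → piano
  Dave → drums
By elimination, Eve gets the remaining.

guitar


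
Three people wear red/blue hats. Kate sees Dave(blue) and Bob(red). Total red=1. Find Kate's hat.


Total red = 1, seen red = 1
Own red = 1 - 1 = 0
Kate's hat is blue.

blue


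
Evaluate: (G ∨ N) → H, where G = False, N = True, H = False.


G = False, N = True, H = False
Step 1: G ∨ N = False OR True = True
Step 2: (True) → H: false only when antecedent=True and H=False.
Result: False

False


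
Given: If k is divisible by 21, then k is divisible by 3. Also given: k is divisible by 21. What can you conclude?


Modus ponens: P → Q, P ⊢ Q
P: k is divisible by 21
Q: k is divisible by 3
We have P → Q and P is true.
By modus ponens, Q must be true.

k is divisible by 3


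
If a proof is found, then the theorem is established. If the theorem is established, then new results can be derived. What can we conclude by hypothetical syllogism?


Hypothetical syllogism: P → Q, Q → R ⊢ P → R
Premise 1: a proof is found → the theorem is established
Premise 2: the theorem is established → new results can be derived
Chain the implications: the middle term (the theorem is established) links the two.
Conclusion: If a proof is found, then new results can be derived.

If a proof is found, then new results can be derived.


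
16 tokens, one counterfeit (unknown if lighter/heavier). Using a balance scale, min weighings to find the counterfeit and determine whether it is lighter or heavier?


Let n = 16. 32 possibilities (n tokens × lighter/heavier); each weighing has 3 outcomes.
Bound for k weighings: say the first weighing puts j tokens on each pan. If it tips, the 2j weighed tokens remain suspects (each with a known direction) and k-1 weighings give 3^(k-1) outcomes; 3^(k-1) is odd, so 2j ≤ 3^(k-1) - 1. If it balances, the n - 2j unweighed tokens remain with direction unknown: 2(n - 2j) ≤ 3^(k-1) - 1 by the same parity argument. Adding, n ≤ (3^(k-1) - 1) + (3^(k-1) - 1)/2 = (3^k - 3)/2, and the classical three-group strategy achieves this (3 tokens in 2 weighings, 12 in 3, 39 in 4, 120 in 5).
So we need the smallest k with (3^k - 3)/2 ≥ 16.
k = 3: (3^3 - 3)/2 = 12 < 16 ✗
k = 4: (3^4 - 3)/2 = 39 ≥ 16 ✓

4


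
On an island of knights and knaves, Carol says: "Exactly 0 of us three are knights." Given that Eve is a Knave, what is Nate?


Carol claims exactly 0 knights among Carol, Eve, Nate.
Given: Eve is a Knave.

Case 1: Carol is a Knight (tells truth)
  Then exactly 0 of the three are knights.
  Counting Carol, Eve: 1 knight(s) so far. Need -1 more → impossible.
Case 2: Carol is a Knave (lies)
  Then the count is NOT 0.
  If Nate = Knave, count = 0 = 0 → claim would be true, contradicts lie.
  If Nate = Knight, count = 1 ≠ 0 → lie confirmed ✓

Nate is a Knight.

Knight


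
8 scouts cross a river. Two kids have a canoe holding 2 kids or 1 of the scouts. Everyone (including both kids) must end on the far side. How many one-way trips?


Per crossing of one of the scouts: kids→, one←, one of the scouts→, one← = 4 trips
8 × 4 = 32, + 1 final kids→ = 33
Minimum trips = 33

33


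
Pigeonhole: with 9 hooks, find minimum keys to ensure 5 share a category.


Pigeonhole: to guarantee k in one of n categories, need (k-1)×n + 1.
k = 5, n = 9
Minimum = (5-1) × 9 + 1 = 4 × 9 + 1

37


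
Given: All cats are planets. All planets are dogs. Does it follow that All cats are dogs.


Premise 1: All cats are planets.
Premise 2: All planets are dogs.
Conclusion: All cats are dogs.
Barbara syllogism (AAA-1): All A are B, All B are C → All A are C.
Middle term (planets) distributed in premise 2.

Valid


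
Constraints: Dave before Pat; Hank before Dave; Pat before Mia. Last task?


Constraints: Dave before Pat; Hank before Dave; Pat before Mia
The last task can have nothing scheduled after it, so it must never appear on the left of a 'before'.
Tasks appearing before some other task: Dave, Hank, Pat.
The only task not in that list is Mia → it is last.

Mia


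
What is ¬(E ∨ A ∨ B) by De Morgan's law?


De Morgan's law: ¬(P ∨ Q ∨ R) ≡ ¬P ∧ ¬Q ∧ ¬R
¬(E ∨ A ∨ B) = ¬E ∧ ¬A ∧ ¬B

¬E ∧ ¬A ∧ ¬B


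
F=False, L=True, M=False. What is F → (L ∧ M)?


F = False, L = True, M = False
Expression: F → (L ∧ M)
Step 1: L ∧ M = True AND False = False
Step 2: F → (False) = False → False = True

True


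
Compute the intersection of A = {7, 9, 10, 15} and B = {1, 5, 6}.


A = {7, 9, 10, 15}
B = {1, 5, 6}
Operation: intersection
Elements in both: none

∅


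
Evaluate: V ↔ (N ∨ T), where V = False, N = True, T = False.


V = False, N = True, T = False
Step 1: N ∨ T = True OR False = True
Step 2: V ↔ (True): true when both sides have same truth value.
Result: False ↔ True = False

False


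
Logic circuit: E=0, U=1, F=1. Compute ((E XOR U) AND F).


E XOR U = 0^1 = 1
1 AND 1 = 1

1


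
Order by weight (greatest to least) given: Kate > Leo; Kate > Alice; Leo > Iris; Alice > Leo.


Constraints: Kate > Leo; Kate > Alice; Leo > Iris; Alice > Leo
Method: at each step, the next-highest is the one remaining person who never appears on the smaller side of a constraint between remaining people.
  Step 1: remaining {Iris, Kate, Leo, Alice}; on the smaller side: {Iris, Leo, Alice} → Kate is next (Kate > Leo; Kate > Alice).
  Step 2: remaining {Iris, Leo, Alice}; on the smaller side: {Iris, Leo} → Alice is next (Alice > Leo).
  Step 3: remaining {Iris, Leo}; on the smaller side: {Iris} → Leo is next (Leo > Iris).
  Step 4: only Iris remains → lowest.
Final ranking (highest to lowest):

Kate > Alice > Leo > Iris


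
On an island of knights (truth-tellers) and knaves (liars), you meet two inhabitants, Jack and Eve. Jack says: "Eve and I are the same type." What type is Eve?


Jack says: "Eve and I are the same type."
Case 1: Jack is a Knight (truth-teller)
  Statement is true → they ARE the same → Eve is also a Knight
Case 2: Jack is a Knave (liar)
  Statement is false → they are NOT the same → Eve is a Knight
In both cases, Eve is a Knight.

Knight


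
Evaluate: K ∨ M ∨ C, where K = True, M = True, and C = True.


K = True, M = True, C = True
Step 1: K ∨ M = True OR True = True
Step 2: True ∨ C = True OR True = True
OR is true when at least one operand is true.

True


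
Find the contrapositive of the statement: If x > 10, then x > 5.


Original: If x > 10, then x > 5
Contrapositive: If ¬Q, then ¬P
Negate Q: not (x > 5)
Negate P: not (x > 10)

If not (x > 5), then not (x > 10).


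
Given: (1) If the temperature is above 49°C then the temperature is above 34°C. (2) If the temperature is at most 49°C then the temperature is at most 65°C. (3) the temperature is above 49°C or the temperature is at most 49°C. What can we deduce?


Constructive dilemma: (P → Q) ∧ (R → S), P ∨ R ⊢ Q ∨ S
Premise 1: the temperature is above 49°C → the temperature is above 34°C
Premise 2: the temperature is at most 49°C → the temperature is at most 65°C
Premise 3: the temperature is above 49°C ∨ the temperature is at most 49°C
Case 1: Assuming the temperature is above 49°C, then by Premise 1, the temperature is above 34°C.
Case 2: Assuming the temperature is at most 49°C, then by Premise 2, the temperature is at most 65°C.
Since one of the temperature is above 49°C or the temperature is at most 49°C must hold, we get the temperature is above 34°C or the temperature is at most 65°C.

The temperature is above 34°C or the temperature is at most 65°C.


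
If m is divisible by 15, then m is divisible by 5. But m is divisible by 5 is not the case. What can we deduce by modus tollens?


Modus tollens: P → Q, ¬Q ⊢ ¬P
P: m is divisible by 15
Q: m is divisible by 5
We have P → Q and Q is false.
By modus tollens, P must be false.

It is not the case that m is divisible by 15


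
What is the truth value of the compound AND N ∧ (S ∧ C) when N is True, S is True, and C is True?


N = True, S = True, C = True
Step 1: S ∧ C = True AND True = True
Step 2: N ∧ True = True AND True = True
AND is true only when ALL operands are true.

True


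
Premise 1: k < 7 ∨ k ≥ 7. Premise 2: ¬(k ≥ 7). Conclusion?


Disjunctive syllogism: P ∨ Q, ¬P ⊢ Q
Disjunction: k < 7 ∨ k ≥ 7
We know it is not the case that k ≥ 7.
By disjunctive syllogism, the other disjunct must be true.

k < 7


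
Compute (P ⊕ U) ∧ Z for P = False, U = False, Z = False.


P = False, U = False, Z = False
Step 1: P ⊕ U = False XOR False = False
Step 2: False ∧ Z = False AND False = False
XOR true when exactly one of P,U is true; then AND with Z.

False


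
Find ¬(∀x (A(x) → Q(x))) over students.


Original: ∀x (A(x) → Q(x))
Rule: ¬∀→∃, ¬∃→∀, negate predicate.
Negation: ∃x (A(x) ∧ ¬Q(x))

∃x (A(x) ∧ ¬Q(x))
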